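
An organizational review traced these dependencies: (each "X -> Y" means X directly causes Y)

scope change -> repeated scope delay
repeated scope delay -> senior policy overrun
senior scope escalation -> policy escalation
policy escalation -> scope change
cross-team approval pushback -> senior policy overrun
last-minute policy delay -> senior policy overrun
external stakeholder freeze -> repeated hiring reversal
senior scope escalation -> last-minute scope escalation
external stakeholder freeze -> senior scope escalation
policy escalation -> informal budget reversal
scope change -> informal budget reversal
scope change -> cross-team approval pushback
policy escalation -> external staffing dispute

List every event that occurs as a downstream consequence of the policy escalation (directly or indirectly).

Direct effects: the external staffing dispute, the scope change, the informal budget reversal.
2 steps out: the repeated scope delay, the cross-team approval pushback.
3 steps out: the senior policy overrun.
Not reachable from it: the external stakeholder freeze, the senior scope escalation, the last-minute policy delay, the repeated hiring reversal, the last-minute scope escalation.

the cross-team approval pushback, the external staffing dispute, the informal budget reversal, the repeated scope delay, the scope change, the senior policy overrun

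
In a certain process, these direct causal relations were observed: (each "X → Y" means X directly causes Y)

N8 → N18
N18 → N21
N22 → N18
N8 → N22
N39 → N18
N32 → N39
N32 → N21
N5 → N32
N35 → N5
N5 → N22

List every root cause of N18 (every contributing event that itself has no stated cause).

Tracing upstream from N18: N18 ← N8.
A separate upstream branch: N18 ← N22 ← N5 ← N35.
Each of those chain origins has no stated cause.

N35, N8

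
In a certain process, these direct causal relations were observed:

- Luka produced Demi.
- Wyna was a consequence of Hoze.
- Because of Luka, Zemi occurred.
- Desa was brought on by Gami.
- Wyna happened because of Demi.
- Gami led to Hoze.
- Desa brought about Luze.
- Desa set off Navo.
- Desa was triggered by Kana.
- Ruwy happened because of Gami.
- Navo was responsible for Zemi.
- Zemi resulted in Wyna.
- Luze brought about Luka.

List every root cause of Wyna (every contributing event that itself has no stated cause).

Gami, Kana

Tracing upstream from Wyna: Wyna ← Hoze ← Gami.
A separate upstream branch: Wyna ← Zemi ← Navo ← Desa ← Kana.
Each of those chain origins has no stated cause.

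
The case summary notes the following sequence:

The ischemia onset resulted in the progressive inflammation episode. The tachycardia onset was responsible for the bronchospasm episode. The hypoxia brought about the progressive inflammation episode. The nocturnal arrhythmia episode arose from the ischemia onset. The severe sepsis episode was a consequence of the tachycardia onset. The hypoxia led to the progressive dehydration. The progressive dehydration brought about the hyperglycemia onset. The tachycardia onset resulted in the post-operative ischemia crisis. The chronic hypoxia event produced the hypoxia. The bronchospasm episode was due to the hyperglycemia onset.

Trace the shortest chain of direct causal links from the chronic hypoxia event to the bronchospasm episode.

the chronic hypoxia event → the hypoxia
the hypoxia → the progressive dehydration
the progressive dehydration → the hyperglycemia onset
the hyperglycemia onset → the bronchospasm episode
Length: 4 steps.

the chronic hypoxia event → the hypoxia → the progressive dehydration → the hyperglycemia onset → the bronchospasm episode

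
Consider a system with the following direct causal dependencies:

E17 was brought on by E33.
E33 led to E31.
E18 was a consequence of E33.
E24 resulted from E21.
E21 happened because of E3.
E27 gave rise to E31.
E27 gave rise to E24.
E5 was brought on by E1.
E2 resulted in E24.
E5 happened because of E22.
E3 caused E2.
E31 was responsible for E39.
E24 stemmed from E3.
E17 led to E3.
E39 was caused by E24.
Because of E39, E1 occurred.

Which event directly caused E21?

Upstream contributors include E33, E17, but only E3 feeds directly into E21.

E3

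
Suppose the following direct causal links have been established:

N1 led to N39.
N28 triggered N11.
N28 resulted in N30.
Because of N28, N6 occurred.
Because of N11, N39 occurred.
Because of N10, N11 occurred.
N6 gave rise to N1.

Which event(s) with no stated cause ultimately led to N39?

Tracing upstream from N39: N39 ← N11 ← N28.
A separate upstream branch: N39 ← N11 ← N10.
Each of those chain origins has no stated cause.

N10, N28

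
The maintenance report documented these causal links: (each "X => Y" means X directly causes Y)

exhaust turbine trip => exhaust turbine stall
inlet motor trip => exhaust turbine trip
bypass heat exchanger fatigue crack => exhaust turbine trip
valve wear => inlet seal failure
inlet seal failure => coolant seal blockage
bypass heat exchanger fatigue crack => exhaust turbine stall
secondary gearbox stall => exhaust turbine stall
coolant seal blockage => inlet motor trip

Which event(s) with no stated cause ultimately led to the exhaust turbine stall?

the bypass heat exchanger fatigue crack, the secondary gearbox stall, the valve wear

Tracing upstream from the exhaust turbine stall: the exhaust turbine stall ← the exhaust turbine trip ← the inlet motor trip ← the coolant seal blockage ← the inlet seal failure ← the valve wear.
A separate upstream branch: the exhaust turbine stall ← the bypass heat exchanger fatigue crack.
A separate upstream branch: the exhaust turbine stall ← the secondary gearbox stall.
Each of those chain origins has no stated cause.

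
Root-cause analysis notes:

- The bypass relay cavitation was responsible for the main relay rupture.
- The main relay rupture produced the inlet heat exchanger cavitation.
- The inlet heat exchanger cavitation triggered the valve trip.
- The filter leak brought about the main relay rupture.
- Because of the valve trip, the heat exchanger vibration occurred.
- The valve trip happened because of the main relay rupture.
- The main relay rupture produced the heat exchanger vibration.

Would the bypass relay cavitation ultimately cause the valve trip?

Yes

There is a causal chain: the bypass relay cavitation → the main relay rupture → the valve trip.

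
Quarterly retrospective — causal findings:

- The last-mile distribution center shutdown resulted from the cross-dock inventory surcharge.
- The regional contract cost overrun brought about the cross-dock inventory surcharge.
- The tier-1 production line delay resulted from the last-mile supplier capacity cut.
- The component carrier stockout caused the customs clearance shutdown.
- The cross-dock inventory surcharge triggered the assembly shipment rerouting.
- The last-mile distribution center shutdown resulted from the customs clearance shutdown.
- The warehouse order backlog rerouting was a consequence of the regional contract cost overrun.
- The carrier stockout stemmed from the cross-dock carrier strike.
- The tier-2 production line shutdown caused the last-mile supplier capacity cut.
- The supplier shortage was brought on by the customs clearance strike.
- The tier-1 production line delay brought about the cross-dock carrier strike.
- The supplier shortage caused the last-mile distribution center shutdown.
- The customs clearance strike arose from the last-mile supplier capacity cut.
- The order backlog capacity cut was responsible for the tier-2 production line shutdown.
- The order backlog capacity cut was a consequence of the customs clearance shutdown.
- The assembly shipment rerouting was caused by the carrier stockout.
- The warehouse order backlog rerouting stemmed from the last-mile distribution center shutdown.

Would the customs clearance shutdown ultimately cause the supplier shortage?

There is a causal chain: the customs clearance shutdown → the order backlog capacity cut → the tier-2 production line shutdown → the last-mile supplier capacity cut → the customs clearance strike → the supplier shortage.

Yes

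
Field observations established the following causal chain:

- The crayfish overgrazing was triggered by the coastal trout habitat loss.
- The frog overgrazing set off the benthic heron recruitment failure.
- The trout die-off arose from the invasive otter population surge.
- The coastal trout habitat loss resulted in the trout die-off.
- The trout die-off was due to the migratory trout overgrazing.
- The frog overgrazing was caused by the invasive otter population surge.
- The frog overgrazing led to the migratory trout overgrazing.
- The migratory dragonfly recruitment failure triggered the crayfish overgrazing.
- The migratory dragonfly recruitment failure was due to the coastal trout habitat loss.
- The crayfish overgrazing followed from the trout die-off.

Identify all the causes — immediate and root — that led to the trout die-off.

Immediate causes of the trout die-off: the invasive otter population surge, the migratory trout overgrazing, the coastal trout habitat loss.
Further upstream: the frog overgrazing.

the coastal trout habitat loss, the frog overgrazing, the invasive otter population surge, the migratory trout overgrazing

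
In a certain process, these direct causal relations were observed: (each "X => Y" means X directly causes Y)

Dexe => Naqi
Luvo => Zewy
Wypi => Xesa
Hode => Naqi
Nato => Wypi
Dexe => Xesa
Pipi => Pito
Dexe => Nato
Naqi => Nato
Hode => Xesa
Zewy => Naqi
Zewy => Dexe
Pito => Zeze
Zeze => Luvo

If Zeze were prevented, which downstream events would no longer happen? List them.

Downstream of Zeze: Luvo, Zewy, Dexe, Naqi, Nato, Wypi, Xesa.
Of those, still caused via another path: Naqi, Nato, Wypi, Xesa.
The remainder have no surviving cause.

Dexe, Luvo, Zewy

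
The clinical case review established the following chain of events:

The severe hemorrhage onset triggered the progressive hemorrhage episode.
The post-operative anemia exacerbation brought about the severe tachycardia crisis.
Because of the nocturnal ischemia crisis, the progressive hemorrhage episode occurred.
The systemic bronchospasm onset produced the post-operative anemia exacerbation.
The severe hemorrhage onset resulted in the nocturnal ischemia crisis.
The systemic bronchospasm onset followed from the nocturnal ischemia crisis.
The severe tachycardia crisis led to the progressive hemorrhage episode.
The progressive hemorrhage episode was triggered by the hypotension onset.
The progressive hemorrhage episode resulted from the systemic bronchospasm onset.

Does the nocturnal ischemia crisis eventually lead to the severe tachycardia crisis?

Yes

There is a causal chain: the nocturnal ischemia crisis → the systemic bronchospasm onset → the post-operative anemia exacerbation → the severe tachycardia crisis.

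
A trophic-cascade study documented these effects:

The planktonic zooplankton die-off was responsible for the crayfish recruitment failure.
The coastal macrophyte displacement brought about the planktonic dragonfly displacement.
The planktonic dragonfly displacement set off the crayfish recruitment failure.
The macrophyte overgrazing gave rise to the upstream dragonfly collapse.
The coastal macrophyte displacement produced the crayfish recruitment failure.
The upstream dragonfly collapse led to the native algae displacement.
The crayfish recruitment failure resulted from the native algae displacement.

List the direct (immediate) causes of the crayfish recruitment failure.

the coastal macrophyte displacement, the native algae displacement, the planktonic dragonfly displacement, the planktonic zooplankton die-off

Upstream contributors include the macrophyte overgrazing, the upstream dragonfly collapse, but only the coastal macrophyte displacement, the native algae displacement, the planktonic dragonfly displacement, the planktonic zooplankton die-off feed directly into the crayfish recruitment failure.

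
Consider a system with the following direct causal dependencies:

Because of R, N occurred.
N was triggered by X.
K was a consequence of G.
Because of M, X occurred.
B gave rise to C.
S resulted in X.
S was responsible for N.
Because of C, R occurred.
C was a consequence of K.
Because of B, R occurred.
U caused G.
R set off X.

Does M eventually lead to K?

M leads to X, N; K is not among them.

No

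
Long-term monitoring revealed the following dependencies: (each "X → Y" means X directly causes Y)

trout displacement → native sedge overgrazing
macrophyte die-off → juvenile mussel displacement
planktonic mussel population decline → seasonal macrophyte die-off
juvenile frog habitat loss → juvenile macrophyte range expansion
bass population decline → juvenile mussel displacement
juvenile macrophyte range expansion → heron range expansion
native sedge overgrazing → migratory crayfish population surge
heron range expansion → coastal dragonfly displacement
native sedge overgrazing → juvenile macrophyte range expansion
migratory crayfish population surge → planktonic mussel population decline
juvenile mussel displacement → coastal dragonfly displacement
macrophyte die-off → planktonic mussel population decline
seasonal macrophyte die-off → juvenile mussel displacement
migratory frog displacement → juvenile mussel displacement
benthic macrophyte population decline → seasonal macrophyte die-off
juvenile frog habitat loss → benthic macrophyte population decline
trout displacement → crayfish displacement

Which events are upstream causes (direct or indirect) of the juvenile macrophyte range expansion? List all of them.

Immediate causes of the juvenile macrophyte range expansion: the native sedge overgrazing, the juvenile frog habitat loss.
Further upstream: the trout displacement.

the juvenile frog habitat loss, the native sedge overgrazing, the trout displacement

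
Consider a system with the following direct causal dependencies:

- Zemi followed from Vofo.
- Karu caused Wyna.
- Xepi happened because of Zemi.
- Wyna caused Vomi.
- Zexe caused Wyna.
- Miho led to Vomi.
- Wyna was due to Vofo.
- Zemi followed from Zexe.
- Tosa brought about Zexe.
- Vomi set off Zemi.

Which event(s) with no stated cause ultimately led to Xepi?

Karu, Miho, Tosa, Vofo

Tracing upstream from Xepi: Xepi ← Zemi ← Vomi ← Wyna ← Karu.
A separate upstream branch: Xepi ← Zemi ← Zexe ← Tosa.
A separate upstream branch: Xepi ← Zemi ← Vomi ← Miho.
A separate upstream branch: Xepi ← Zemi ← Vofo.
Each of those chain origins has no stated cause.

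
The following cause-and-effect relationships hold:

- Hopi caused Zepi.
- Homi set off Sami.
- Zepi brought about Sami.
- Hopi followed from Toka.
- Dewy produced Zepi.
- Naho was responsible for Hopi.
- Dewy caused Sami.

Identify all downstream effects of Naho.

Direct effects: Hopi.
2 steps out: Zepi.
3 steps out: Sami.
Not reachable from it: Toka, Dewy, Homi.

Hopi, Sami, Zepi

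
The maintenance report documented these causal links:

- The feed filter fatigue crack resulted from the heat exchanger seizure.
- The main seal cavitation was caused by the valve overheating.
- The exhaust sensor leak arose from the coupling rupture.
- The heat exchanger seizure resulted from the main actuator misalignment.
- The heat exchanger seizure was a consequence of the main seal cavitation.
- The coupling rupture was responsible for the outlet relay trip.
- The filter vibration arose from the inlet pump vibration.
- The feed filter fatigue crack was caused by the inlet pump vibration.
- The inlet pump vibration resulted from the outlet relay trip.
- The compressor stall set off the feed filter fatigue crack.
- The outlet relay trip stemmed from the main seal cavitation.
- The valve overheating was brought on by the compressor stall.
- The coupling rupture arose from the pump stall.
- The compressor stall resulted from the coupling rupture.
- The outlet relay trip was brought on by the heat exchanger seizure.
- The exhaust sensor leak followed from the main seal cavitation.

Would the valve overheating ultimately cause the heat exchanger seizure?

There is a causal chain: the valve overheating → the main seal cavitation → the heat exchanger seizure.

Yes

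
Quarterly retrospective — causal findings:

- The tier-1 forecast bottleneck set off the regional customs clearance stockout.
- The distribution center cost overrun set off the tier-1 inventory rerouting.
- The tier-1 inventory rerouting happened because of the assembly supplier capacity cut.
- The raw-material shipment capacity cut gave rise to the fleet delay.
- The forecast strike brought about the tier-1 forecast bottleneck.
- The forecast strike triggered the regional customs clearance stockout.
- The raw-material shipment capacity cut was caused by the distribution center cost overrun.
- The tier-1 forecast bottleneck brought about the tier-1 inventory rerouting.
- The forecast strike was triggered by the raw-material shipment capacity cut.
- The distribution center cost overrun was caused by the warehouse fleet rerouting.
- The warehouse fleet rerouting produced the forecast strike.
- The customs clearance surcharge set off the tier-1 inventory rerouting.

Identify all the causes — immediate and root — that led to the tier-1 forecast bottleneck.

the distribution center cost overrun, the forecast strike, the raw-material shipment capacity cut, the warehouse fleet rerouting

Immediate cause of the tier-1 forecast bottleneck: the forecast strike.
Further upstream: the warehouse fleet rerouting, the distribution center cost overrun, the raw-material shipment capacity cut.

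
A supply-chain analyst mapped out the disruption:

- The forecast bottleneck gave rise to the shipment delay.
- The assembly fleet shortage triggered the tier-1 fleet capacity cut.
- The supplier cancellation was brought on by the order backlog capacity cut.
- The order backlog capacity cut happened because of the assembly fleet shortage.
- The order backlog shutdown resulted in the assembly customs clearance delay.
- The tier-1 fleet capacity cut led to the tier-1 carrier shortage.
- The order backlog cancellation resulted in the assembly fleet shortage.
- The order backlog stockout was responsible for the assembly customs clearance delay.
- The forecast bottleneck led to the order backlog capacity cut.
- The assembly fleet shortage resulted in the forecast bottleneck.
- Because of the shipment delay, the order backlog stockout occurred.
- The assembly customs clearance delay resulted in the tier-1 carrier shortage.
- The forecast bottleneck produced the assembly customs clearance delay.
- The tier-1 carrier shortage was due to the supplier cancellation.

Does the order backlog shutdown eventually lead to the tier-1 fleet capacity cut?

No

The order backlog shutdown leads to the assembly customs clearance delay, the tier-1 carrier shortage; the tier-1 fleet capacity cut is not among them.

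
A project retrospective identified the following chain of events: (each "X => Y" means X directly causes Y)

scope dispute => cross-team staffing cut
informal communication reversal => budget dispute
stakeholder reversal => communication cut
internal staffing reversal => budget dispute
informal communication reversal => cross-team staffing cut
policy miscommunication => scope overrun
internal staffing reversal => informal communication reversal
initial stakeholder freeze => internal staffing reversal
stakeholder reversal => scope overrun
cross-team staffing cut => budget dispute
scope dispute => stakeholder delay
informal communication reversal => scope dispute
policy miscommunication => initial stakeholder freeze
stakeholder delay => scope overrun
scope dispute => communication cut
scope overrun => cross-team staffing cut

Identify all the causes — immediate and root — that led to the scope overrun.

the informal communication reversal, the initial stakeholder freeze, the internal staffing reversal, the policy miscommunication, the scope dispute, the stakeholder delay, the stakeholder reversal

Immediate causes of the scope overrun: the policy miscommunication, the stakeholder reversal, the stakeholder delay.
Further upstream: the initial stakeholder freeze, the internal staffing reversal, the informal communication reversal, the scope dispute.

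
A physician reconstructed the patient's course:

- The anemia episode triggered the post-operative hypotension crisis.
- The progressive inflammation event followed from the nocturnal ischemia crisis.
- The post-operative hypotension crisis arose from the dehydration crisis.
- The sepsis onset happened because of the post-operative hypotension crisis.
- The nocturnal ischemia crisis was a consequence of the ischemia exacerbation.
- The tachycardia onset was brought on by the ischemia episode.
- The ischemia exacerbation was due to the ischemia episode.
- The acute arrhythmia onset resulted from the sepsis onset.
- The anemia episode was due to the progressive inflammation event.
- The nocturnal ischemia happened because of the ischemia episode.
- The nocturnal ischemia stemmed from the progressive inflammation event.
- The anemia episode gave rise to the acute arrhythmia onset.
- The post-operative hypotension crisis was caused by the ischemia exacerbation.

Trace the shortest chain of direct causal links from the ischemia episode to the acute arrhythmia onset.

the ischemia episode → the ischemia exacerbation
the ischemia exacerbation → the post-operative hypotension crisis
the post-operative hypotension crisis → the sepsis onset
the sepsis onset → the acute arrhythmia onset
Length: 4 steps.

the ischemia episode → the ischemia exacerbation → the post-operative hypotension crisis → the sepsis onset → the acute arrhythmia onset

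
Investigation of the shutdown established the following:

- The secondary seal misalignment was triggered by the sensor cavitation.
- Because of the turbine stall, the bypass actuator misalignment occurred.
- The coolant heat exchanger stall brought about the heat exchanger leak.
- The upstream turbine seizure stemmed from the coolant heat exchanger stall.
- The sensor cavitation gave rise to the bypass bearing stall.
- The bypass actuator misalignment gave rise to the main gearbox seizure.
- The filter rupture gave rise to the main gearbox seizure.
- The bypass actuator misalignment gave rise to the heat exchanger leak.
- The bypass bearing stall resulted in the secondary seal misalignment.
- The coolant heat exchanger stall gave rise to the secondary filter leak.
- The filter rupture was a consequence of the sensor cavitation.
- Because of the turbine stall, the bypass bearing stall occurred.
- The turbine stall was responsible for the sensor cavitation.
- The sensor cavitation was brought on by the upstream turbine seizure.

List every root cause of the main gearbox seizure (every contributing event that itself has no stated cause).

Tracing upstream from the main gearbox seizure: the main gearbox seizure ← the filter rupture ← the sensor cavitation ← the upstream turbine seizure ← the coolant heat exchanger stall.
A separate upstream branch: the main gearbox seizure ← the bypass actuator misalignment ← the turbine stall.
Each of those chain origins has no stated cause.

the coolant heat exchanger stall, the turbine stall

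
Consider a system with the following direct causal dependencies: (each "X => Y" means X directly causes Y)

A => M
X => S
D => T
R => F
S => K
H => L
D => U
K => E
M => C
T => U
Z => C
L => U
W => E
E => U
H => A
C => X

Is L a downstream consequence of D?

D leads to T, U; L is not among them.

No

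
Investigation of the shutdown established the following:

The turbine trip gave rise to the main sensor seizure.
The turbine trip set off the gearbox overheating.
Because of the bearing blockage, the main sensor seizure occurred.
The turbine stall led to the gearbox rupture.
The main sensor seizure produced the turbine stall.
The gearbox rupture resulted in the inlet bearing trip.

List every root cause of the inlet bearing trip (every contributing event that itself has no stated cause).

Tracing upstream from the inlet bearing trip: the inlet bearing trip ← the gearbox rupture ← the turbine stall ← the main sensor seizure ← the turbine trip.
A separate upstream branch: the inlet bearing trip ← the gearbox rupture ← the turbine stall ← the main sensor seizure ← the bearing blockage.
Each of those chain origins has no stated cause.

the bearing blockage, the turbine trip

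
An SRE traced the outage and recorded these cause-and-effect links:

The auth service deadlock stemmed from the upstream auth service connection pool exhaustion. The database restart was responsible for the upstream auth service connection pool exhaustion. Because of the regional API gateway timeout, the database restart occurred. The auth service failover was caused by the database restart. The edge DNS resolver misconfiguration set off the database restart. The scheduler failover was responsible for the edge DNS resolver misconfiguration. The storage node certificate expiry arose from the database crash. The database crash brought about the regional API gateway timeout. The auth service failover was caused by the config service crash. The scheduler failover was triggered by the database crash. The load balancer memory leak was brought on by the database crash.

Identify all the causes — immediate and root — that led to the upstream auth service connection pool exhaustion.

Immediate cause of the upstream auth service connection pool exhaustion: the database restart.
Further upstream: the database crash, the regional API gateway timeout, the scheduler failover, the edge DNS resolver misconfiguration.

the database crash, the database restart, the edge DNS resolver misconfiguration, the regional API gateway timeout, the scheduler failover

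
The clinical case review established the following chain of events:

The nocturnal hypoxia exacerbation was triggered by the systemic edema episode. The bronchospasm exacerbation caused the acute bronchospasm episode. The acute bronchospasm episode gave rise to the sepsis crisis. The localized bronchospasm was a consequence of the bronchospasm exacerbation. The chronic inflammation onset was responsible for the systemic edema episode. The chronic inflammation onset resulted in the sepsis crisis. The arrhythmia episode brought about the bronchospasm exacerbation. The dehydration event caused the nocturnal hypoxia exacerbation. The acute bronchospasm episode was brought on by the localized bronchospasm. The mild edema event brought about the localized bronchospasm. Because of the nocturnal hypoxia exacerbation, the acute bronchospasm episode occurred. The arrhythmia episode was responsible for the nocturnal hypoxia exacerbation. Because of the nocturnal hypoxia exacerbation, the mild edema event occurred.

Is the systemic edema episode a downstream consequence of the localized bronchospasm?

No

The localized bronchospasm leads to the acute bronchospasm episode, the sepsis crisis; the systemic edema episode is not among them.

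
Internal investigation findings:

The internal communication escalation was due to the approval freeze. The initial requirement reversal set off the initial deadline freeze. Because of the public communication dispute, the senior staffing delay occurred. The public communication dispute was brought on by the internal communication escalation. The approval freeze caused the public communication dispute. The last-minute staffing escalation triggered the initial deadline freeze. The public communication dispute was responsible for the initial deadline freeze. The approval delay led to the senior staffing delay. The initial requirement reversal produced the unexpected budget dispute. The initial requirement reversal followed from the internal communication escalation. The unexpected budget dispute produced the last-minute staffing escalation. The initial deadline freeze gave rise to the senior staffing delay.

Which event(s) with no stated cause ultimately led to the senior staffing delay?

the approval delay, the approval freeze

Tracing upstream from the senior staffing delay: the senior staffing delay ← the public communication dispute ← the approval freeze.
A separate upstream branch: the senior staffing delay ← the approval delay.
Each of those chain origins has no stated cause.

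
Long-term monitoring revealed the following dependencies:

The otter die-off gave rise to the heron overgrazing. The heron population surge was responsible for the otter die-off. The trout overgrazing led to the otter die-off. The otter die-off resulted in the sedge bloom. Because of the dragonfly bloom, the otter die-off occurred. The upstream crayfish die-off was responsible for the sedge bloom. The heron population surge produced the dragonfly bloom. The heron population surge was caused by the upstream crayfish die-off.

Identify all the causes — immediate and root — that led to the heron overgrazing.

the dragonfly bloom, the heron population surge, the otter die-off, the trout overgrazing, the upstream crayfish die-off

Immediate cause of the heron overgrazing: the otter die-off.
Further upstream: the upstream crayfish die-off, the heron population surge, the dragonfly bloom, the trout overgrazing.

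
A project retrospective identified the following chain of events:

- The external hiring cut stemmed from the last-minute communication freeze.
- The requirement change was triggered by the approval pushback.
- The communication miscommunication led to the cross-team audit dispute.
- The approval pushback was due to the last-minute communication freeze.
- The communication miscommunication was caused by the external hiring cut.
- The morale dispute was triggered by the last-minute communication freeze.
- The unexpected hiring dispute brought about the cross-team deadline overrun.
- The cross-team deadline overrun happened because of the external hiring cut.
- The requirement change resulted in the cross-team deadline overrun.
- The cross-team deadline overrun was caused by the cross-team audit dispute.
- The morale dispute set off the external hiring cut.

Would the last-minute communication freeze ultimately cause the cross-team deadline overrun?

There is a causal chain: the last-minute communication freeze → the external hiring cut → the cross-team deadline overrun.

Yes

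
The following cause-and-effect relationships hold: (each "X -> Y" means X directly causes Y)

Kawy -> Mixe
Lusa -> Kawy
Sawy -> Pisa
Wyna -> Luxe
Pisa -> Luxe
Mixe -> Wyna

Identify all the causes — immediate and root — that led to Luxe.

Immediate causes of Luxe: Wyna, Pisa.
Further upstream: Lusa, Sawy, Kawy, Mixe.

Kawy, Lusa, Mixe, Pisa, Sawy, Wyna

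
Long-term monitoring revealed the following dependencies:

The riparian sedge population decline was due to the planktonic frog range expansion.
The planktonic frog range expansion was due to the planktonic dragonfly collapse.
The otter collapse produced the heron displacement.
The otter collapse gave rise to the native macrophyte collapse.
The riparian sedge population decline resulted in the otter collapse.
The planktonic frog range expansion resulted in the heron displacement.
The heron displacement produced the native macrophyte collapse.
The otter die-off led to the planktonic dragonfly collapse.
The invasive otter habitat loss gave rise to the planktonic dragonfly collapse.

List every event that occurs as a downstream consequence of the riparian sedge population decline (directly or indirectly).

the heron displacement, the native macrophyte collapse, the otter collapse

Direct effects: the otter collapse.
2 steps out: the heron displacement, the native macrophyte collapse.
Not reachable from it: the invasive otter habitat loss, the planktonic dragonfly collapse, the planktonic frog range expansion, the otter die-off.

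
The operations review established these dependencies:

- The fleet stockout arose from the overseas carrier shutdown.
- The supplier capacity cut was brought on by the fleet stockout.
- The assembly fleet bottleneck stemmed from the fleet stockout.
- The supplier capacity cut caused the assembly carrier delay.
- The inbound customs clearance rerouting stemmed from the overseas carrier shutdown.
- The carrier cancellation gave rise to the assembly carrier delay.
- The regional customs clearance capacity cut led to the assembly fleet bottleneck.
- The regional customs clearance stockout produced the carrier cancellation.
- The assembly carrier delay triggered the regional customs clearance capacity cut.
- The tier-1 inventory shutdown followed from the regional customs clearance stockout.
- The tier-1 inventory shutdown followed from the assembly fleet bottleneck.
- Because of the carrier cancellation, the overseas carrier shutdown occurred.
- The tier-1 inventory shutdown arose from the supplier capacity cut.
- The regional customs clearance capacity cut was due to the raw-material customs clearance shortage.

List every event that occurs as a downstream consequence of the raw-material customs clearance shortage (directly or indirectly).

Direct effects: the regional customs clearance capacity cut.
2 steps out: the assembly fleet bottleneck.
3 steps out: the tier-1 inventory shutdown.
Not reachable from it: the regional customs clearance stockout, the carrier cancellation, the overseas carrier shutdown, the fleet stockout, the supplier capacity cut, the assembly carrier delay, the inbound customs clearance rerouting.

the assembly fleet bottleneck, the regional customs clearance capacity cut, the tier-1 inventory shutdown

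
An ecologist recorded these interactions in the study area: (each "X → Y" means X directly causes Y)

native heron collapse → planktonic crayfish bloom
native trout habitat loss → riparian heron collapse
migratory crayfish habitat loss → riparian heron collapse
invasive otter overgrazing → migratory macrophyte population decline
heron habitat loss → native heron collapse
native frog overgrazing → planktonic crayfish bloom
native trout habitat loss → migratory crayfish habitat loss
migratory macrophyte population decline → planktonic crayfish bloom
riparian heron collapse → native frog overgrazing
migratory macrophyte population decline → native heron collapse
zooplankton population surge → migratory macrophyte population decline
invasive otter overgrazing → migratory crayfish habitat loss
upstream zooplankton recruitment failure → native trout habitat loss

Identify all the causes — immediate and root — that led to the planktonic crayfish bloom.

the heron habitat loss, the invasive otter overgrazing, the migratory crayfish habitat loss, the migratory macrophyte population decline, the native frog overgrazing, the native heron collapse, the native trout habitat loss, the riparian heron collapse, the upstream zooplankton recruitment failure, the zooplankton population surge

Immediate causes of the planktonic crayfish bloom: the native frog overgrazing, the migratory macrophyte population decline, the native heron collapse.
Further upstream: the upstream zooplankton recruitment failure, the invasive otter overgrazing, the native trout habitat loss, the migratory crayfish habitat loss, the heron habitat loss, the riparian heron collapse, the zooplankton population surge.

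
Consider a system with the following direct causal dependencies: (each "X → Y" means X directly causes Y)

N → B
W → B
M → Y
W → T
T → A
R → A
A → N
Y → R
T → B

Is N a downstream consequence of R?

Yes

There is a causal chain: R → A → N.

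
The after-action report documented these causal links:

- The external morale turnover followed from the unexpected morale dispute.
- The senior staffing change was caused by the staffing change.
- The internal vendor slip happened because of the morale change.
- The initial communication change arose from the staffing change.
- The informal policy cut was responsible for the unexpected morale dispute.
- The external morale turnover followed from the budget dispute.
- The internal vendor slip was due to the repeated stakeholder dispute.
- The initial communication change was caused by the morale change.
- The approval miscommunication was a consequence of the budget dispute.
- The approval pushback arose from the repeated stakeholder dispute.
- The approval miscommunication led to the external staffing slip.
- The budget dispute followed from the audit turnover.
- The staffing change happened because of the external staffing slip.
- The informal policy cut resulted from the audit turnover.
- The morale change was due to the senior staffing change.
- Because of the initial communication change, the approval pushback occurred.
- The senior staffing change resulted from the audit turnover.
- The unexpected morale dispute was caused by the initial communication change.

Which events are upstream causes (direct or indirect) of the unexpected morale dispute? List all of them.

Immediate causes of the unexpected morale dispute: the informal policy cut, the initial communication change.
Further upstream: the audit turnover, the budget dispute, the approval miscommunication, the external staffing slip, the staffing change, the senior staffing change, the morale change.

the approval miscommunication, the audit turnover, the budget dispute, the external staffing slip, the informal policy cut, the initial communication change, the morale change, the senior staffing change, the staffing change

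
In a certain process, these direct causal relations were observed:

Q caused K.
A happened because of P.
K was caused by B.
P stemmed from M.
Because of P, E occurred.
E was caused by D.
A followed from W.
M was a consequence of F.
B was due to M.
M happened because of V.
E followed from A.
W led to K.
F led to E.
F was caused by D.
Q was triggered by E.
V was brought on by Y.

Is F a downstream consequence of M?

M leads to P, A, E, B, Q, K; F is not among them.

No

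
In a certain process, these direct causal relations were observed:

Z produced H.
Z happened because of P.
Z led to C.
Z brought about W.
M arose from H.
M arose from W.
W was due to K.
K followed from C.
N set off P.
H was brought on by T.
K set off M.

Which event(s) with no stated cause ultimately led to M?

Tracing upstream from M: M ← H ← Z ← P ← N.
A separate upstream branch: M ← H ← T.
Each of those chain origins has no stated cause.

N, T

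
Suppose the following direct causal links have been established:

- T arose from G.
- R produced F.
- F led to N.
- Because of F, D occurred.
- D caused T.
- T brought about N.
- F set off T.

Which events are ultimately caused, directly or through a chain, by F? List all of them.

D, N, T

Direct effects: D, T, N.
Not reachable from it: R, G.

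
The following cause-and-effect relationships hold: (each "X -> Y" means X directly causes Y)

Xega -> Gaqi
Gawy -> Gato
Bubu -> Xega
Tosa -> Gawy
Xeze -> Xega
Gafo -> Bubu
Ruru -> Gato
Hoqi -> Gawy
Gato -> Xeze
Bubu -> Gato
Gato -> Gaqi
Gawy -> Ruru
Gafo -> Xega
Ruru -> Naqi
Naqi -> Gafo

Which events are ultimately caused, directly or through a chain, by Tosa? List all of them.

Bubu, Gafo, Gaqi, Gato, Gawy, Naqi, Ruru, Xega, Xeze

Direct effects: Gawy.
2 steps out: Ruru, Gato.
3 steps out: Naqi, Xeze, Gaqi.
4 steps out: Gafo, Xega.
5 steps out: Bubu.
Not reachable from it: Hoqi.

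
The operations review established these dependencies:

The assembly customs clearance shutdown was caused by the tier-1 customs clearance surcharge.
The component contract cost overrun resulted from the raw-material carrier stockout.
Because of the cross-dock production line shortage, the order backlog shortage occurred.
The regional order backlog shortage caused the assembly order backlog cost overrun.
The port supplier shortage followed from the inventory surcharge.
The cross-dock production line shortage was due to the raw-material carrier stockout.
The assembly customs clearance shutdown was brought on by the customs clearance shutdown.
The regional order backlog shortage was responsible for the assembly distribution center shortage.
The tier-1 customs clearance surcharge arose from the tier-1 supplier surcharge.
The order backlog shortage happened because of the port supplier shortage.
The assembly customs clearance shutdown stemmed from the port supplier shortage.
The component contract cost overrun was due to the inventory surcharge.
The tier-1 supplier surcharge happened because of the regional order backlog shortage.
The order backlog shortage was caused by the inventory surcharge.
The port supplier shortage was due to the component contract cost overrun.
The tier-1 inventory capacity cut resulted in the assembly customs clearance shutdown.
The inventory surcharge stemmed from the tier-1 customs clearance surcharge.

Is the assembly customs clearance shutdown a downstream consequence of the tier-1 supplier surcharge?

There is a causal chain: the tier-1 supplier surcharge → the tier-1 customs clearance surcharge → the assembly customs clearance shutdown.

Yes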